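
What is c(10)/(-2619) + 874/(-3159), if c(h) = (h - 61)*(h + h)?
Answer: 34562/306423 ≈ 0.11279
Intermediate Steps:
c(h) = 2*h*(-61 + h) (c(h) = (-61 + h)*(2*h) = 2*h*(-61 + h))
c(10)/(-2619) + 874/(-3159) = (2*10*(-61 + 10))/(-2619) + 874/(-3159) = (2*10*(-51))*(-1/2619) + 874*(-1/3159) = -1020*(-1/2619) - 874/3159 = 340/873 - 874/3159 = 34562/306423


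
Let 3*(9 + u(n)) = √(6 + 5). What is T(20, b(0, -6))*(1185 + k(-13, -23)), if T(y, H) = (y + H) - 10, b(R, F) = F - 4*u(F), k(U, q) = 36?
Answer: 48840 - 1628*√11 ≈ 43441.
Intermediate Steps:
u(n) = -9 + √11/3 (u(n) = -9 + √(6 + 5)/3 = -9 + √11/3)
b(R, F) = 36 + F - 4*√11/3 (b(R, F) = F - 4*(-9 + √11/3) = F + (36 - 4*√11/3) = 36 + F - 4*√11/3)
T(y, H) = -10 + H + y (T(y, H) = (H + y) - 10 = -10 + H + y)
T(20, b(0, -6))*(1185 + k(-13, -23)) = (-10 + (36 - 6 - 4*√11/3) + 20)*(1185 + 36) = (-10 + (30 - 4*√11/3) + 20)*1221 = (40 - 4*√11/3)*1221 = 48840 - 1628*√11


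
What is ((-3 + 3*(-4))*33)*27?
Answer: -13365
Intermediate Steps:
((-3 + 3*(-4))*33)*27 = ((-3 - 12)*33)*27 = -15*33*27 = -495*27 = -13365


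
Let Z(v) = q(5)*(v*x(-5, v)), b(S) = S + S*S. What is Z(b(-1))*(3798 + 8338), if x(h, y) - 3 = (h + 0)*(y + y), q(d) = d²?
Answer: 0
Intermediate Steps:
b(S) = S + S²
x(h, y) = 3 + 2*h*y (x(h, y) = 3 + (h + 0)*(y + y) = 3 + h*(2*y) = 3 + 2*h*y)
Z(v) = 25*v*(3 - 10*v) (Z(v) = 5²*(v*(3 + 2*(-5)*v)) = 25*(v*(3 - 10*v)) = 25*v*(3 - 10*v))
Z(b(-1))*(3798 + 8338) = (25*(-(1 - 1))*(3 - (-10)*(1 - 1)))*(3798 + 8338) = (25*(-1*0)*(3 - (-10)*0))*12136 = (25*0*(3 - 10*0))*12136 = (25*0*(3 + 0))*12136 = (25*0*3)*12136 = 0*12136 = 0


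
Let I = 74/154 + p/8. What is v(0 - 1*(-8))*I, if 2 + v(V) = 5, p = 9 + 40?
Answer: 12207/616 ≈ 19.817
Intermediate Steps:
p = 49
I = 4069/616 (I = 74/154 + 49/8 = 74*(1/154) + 49*(⅛) = 37/77 + 49/8 = 4069/616 ≈ 6.6055)
v(V) = 3 (v(V) = -2 + 5 = 3)
v(0 - 1*(-8))*I = 3*(4069/616) = 12207/616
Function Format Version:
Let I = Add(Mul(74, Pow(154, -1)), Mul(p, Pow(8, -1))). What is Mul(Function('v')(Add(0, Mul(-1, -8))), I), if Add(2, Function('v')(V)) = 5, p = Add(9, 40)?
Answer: Rational(12207, 616) ≈ 19.817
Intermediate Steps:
p = 49
I = Rational(4069, 616) (I = Add(Mul(74, Pow(154, -1)), Mul(49, Pow(8, -1))) = Add(Mul(74, Rational(1, 154)), Mul(49, Rational(1, 8))) = Add(Rational(37, 77), Rational(49, 8)) = Rational(4069, 616) ≈ 6.6055)
Function('v')(V) = 3 (Function('v')(V) = Add(-2, 5) = 3)
Mul(Function('v')(Add(0, Mul(-1, -8))), I) = Mul(3, Rational(4069, 616)) = Rational(12207, 616)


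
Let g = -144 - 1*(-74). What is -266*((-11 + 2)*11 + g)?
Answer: 44954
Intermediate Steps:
g = -70 (g = -144 + 74 = -70)
-266*((-11 + 2)*11 + g) = -266*((-11 + 2)*11 - 70) = -266*(-9*11 - 70) = -266*(-99 - 70) = -266*(-169) = 44954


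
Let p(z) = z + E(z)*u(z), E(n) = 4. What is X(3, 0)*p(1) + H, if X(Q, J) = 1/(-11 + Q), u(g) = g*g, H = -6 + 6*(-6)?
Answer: -341/8 ≈ -42.625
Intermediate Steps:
H = -42 (H = -6 - 36 = -42)
u(g) = g**2
p(z) = z + 4*z**2
X(3, 0)*p(1) + H = (1*(1 + 4*1))/(-11 + 3) - 42 = (1*(1 + 4))/(-8) - 42 = -5/8 - 42 = -341/8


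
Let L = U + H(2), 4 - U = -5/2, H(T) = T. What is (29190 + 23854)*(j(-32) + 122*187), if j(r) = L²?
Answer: 1213978245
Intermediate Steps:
U = 13/2 (U = 4 - (-5)/2 = 4 - 1*(-5/2) = 4 + 5/2 = 13/2 ≈ 6.5000)
L = 17/2 (L = 13/2 + 2 = 17/2 ≈ 8.5000)
j(r) = 289/4 (j(r) = (17/2)² = 289/4)
(29190 + 23854)*(j(-32) + 122*187) = (29190 + 23854)*(289/4 + 122*187) = 53044*(289/4 + 22814) = 53044*(91545/4) = 1213978245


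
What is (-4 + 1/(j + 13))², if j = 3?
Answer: 3969/256 ≈ 15.504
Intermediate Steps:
(-4 + 1/(j + 13))² = (-4 + 1/(3 + 13))² = (-4 + 1/16)² = (-63/16)² = 3969/256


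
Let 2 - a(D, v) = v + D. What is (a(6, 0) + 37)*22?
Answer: 726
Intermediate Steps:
a(D, v) = 2 - D - v (a(D, v) = 2 - (v + D) = 2 - (D + v) = 2 + (-D - v) = 2 - D - v)
(a(6, 0) + 37)*22 = ((2 - 1*6 - 1*0) + 37)*22 = ((2 - 6 + 0) + 37)*22 = (-4 + 37)*22 = 33*22 = 726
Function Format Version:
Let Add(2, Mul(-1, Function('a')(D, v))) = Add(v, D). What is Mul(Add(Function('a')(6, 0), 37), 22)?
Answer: 726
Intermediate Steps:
Function('a')(D, v) = Add(2, Mul(-1, D), Mul(-1, v)) (Function('a')(D, v) = Add(2, Mul(-1, Add(v, D))) = Add(2, Mul(-1, Add(D, v))) = Add(2, Add(Mul(-1, D), Mul(-1, v))) = Add(2, Mul(-1, D), Mul(-1, v)))
Mul(Add(Function('a')(6, 0), 37), 22) = Mul(Add(Add(2, Mul(-1, 6), Mul(-1, 0)), 37), 22) = Mul(Add(Add(2, -6, 0), 37), 22) = Mul(Add(-4, 37), 22) = Mul(33, 22) = 726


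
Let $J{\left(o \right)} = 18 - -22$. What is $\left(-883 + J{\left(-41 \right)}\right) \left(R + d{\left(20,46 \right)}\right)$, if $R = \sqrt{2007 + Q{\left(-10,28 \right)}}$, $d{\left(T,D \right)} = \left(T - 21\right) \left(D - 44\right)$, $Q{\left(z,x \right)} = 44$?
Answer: $1686 - 843 \sqrt{2051} \approx -36492.0$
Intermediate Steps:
$J{\left(o \right)} = 40$ ($J{\left(o \right)} = 18 + 22 = 40$)
$d{\left(T,D \right)} = \left(-44 + D\right) \left(-21 + T\right)$ ($d{\left(T,D \right)} = \left(-21 + T\right) \left(-44 + D\right) = \left(-44 + D\right) \left(-21 + T\right)$)
$R = \sqrt{2051}$ ($R = \sqrt{2007 + 44} = \sqrt{2051} \approx 45.288$)
$\left(-883 + J{\left(-41 \right)}\right) \left(R + d{\left(20,46 \right)}\right) = \left(-883 + 40\right) \left(\sqrt{2051} + \left(924 - 880 - 966 + 46 \cdot 20\right)\right) = - 843 \left(\sqrt{2051} + \left(924 - 880 - 966 + 920\right)\right) = - 843 \left(\sqrt{2051} - 2\right) = - 843 \left(-2 + \sqrt{2051}\right) = 1686 - 843 \sqrt{2051}$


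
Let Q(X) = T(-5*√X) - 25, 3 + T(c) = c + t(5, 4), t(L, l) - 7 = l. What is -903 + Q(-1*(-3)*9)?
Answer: -920 - 15*√3 ≈ -945.98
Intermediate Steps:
t(L, l) = 7 + l
T(c) = 8 + c (T(c) = -3 + (c + (7 + 4)) = -3 + (c + 11) = -3 + (11 + c) = 8 + c)
Q(X) = -17 - 5*√X (Q(X) = (8 - 5*√X) - 25 = -17 - 5*√X)
-903 + Q(-1*(-3)*9) = -903 + (-17 - 5*3*√3) = -903 + (-17 - 15*√3) = -920 - 15*√3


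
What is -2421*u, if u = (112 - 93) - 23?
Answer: 9684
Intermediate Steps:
u = -4 (u = 19 - 23 = -4)
-2421*u = -2421*(-4) = 9684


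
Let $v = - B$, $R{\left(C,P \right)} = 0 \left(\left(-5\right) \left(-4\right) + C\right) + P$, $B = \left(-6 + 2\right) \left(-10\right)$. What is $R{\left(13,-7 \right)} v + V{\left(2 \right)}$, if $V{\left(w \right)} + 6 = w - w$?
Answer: $274$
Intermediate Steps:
$B = 40$ ($B = \left(-4\right) \left(-10\right) = 40$)
$R{\left(C,P \right)} = P$ ($R{\left(C,P \right)} = 0 \left(20 + C\right) + P = 0 + P = P$)
$V{\left(w \right)} = -6$ ($V{\left(w \right)} = -6 + \left(w - w\right) = -6 + 0 = -6$)
$v = -40$ ($v = \left(-1\right) 40 = -40$)
$R{\left(13,-7 \right)} v + V{\left(2 \right)} = \left(-7\right) \left(-40\right) - 6 = 280 - 6 = 274$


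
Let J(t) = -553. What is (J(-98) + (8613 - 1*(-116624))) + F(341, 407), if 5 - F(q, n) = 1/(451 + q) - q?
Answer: 99023759/792 ≈ 1.2503e+5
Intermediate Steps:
F(q, n) = 5 + q - 1/(451 + q) (F(q, n) = 5 - (1/(451 + q) - q) = 5 + (q - 1/(451 + q)) = 5 + q - 1/(451 + q))
(J(-98) + (8613 - 1*(-116624))) + F(341, 407) = (-553 + (8613 - 1*(-116624))) + (2254 + 341**2 + 456*341)/(451 + 341) = (-553 + (8613 + 116624)) + (2254 + 116281 + 155496)/792 = (-553 + 125237) + (1/792)*274031 = 124684 + 274031/792 = 99023759/792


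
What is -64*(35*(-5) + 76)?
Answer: 6336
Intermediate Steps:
-64*(35*(-5) + 76) = -64*(-175 + 76) = -64*(-99) = 6336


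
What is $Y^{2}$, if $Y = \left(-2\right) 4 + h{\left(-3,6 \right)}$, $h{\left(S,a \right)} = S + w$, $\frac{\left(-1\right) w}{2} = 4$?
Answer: $361$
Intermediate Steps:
$w = -8$ ($w = \left(-2\right) 4 = -8$)
$h{\left(S,a \right)} = -8 + S$ ($h{\left(S,a \right)} = S - 8 = -8 + S$)
$Y = -19$ ($Y = \left(-2\right) 4 - 11 = -8 - 11 = -19$)
$Y^{2} = \left(-19\right)^{2} = 361$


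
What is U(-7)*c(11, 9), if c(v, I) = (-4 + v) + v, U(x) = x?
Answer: -126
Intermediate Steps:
c(v, I) = -4 + 2*v
U(-7)*c(11, 9) = -7*(-4 + 2*11) = -7*(-4 + 22) = -7*18 = -126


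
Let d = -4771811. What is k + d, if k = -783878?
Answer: -5555689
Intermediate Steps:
k + d = -783878 - 4771811 = -5555689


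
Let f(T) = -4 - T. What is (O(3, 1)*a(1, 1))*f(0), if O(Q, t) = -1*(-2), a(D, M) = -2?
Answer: 16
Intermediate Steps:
O(Q, t) = 2
(O(3, 1)*a(1, 1))*f(0) = (2*(-2))*(-4 - 1*0) = -4*(-4 + 0) = -4*(-4) = 16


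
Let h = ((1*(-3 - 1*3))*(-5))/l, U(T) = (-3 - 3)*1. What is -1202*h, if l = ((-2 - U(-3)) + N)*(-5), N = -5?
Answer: -7212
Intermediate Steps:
U(T) = -6 (U(T) = -6*1 = -6)
l = 5 (l = ((-2 - 1*(-6)) - 5)*(-5) = ((-2 + 6) - 5)*(-5) = (4 - 5)*(-5) = -1*(-5) = 5)
h = 6 (h = ((1*(-3 - 1*3))*(-5))/5 = ((1*(-3 - 3))*(-5))*(⅕) = ((1*(-6))*(-5))*(⅕) = -6*(-5)*(⅕) = 30*(⅕) = 6)
-1202*h = -1202*6 = -7212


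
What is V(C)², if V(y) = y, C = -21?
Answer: 441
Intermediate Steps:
V(C)² = (-21)² = 441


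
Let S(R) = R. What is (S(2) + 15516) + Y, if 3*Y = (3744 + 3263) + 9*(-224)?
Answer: 51545/3 ≈ 17182.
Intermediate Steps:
Y = 4991/3 (Y = ((3744 + 3263) + 9*(-224))/3 = (7007 - 2016)/3 = (1/3)*4991 = 4991/3 ≈ 1663.7)
(S(2) + 15516) + Y = (2 + 15516) + 4991/3 = 15518 + 4991/3 = 51545/3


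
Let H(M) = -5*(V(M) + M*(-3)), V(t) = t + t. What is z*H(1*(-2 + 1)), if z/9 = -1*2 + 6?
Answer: -180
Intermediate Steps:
V(t) = 2*t
H(M) = 5*M (H(M) = -5*(2*M + M*(-3)) = -5*(2*M - 3*M) = -(-5)*M = 5*M)
z = 36 (z = 9*(-1*2 + 6) = 9*(-2 + 6) = 9*4 = 36)
z*H(1*(-2 + 1)) = 36*(5*(1*(-2 + 1))) = 36*(5*(1*(-1))) = 36*(5*(-1)) = 36*(-5) = -180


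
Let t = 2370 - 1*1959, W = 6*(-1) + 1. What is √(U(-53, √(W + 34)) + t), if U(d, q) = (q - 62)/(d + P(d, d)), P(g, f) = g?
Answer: √(4624568 - 106*√29)/106 ≈ 20.286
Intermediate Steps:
W = -5 (W = -6 + 1 = -5)
t = 411 (t = 2370 - 1959 = 411)
U(d, q) = (-62 + q)/(2*d) (U(d, q) = (q - 62)/(d + d) = (-62 + q)/((2*d)) = (-62 + q)*(1/(2*d)) = (-62 + q)/(2*d))
√(U(-53, √(W + 34)) + t) = √((½)*(-62 + √(-5 + 34))/(-53) + 411) = √((½)*(-1/53)*(-62 + √29) + 411) = √((31/53 - √29/106) + 411) = √(21814/53 - √29/106)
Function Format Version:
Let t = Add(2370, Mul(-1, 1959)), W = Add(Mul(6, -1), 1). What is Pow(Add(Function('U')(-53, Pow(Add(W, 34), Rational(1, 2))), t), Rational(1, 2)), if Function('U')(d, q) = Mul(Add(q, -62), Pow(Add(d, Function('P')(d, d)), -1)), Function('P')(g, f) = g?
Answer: Mul(Rational(1, 106), Pow(Add(4624568, Mul(-106, Pow(29, Rational(1, 2)))), Rational(1, 2))) ≈ 20.286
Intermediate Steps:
W = -5 (W = Add(-6, 1) = -5)
t = 411 (t = Add(2370, -1959) = 411)
Function('U')(d, q) = Mul(Rational(1, 2), Pow(d, -1), Add(-62, q)) (Function('U')(d, q) = Mul(Add(q, -62), Pow(Add(d, d), -1)) = Mul(Add(-62, q), Pow(Mul(2, d), -1)) = Mul(Add(-62, q), Mul(Rational(1, 2), Pow(d, -1))) = Mul(Rational(1, 2), Pow(d, -1), Add(-62, q)))
Pow(Add(Function('U')(-53, Pow(Add(W, 34), Rational(1, 2))), t), Rational(1, 2)) = Pow(Add(Mul(Rational(1, 2), Pow(-53, -1), Add(-62, Pow(Add(-5, 34), Rational(1, 2)))), 411), Rational(1, 2)) = Pow(Add(Mul(Rational(1, 2), Rational(-1, 53), Add(-62, Pow(29, Rational(1, 2)))), 411), Rational(1, 2)) = Pow(Add(Add(Rational(31, 53), Mul(Rational(-1, 106), Pow(29, Rational(1, 2)))), 411), Rational(1, 2)) = Pow(Add(Rational(21814, 53), Mul(Rational(-1, 106), Pow(29, Rational(1, 2)))), Rational(1, 2))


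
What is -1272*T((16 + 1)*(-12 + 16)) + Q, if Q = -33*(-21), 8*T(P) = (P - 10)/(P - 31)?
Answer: 16419/37 ≈ 443.76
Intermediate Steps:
T(P) = (-10 + P)/(8*(-31 + P)) (T(P) = ((P - 10)/(P - 31))/8 = ((-10 + P)/(-31 + P))/8 = (-10 + P)/(8*(-31 + P)))
Q = 693
-1272*T((16 + 1)*(-12 + 16)) + Q = -159*(-10 + (16 + 1)*(-12 + 16))/(-31 + (16 + 1)*(-12 + 16)) + 693 = -159*(-10 + 17*4)/(-31 + 17*4) + 693 = -159*(-10 + 68)/(-31 + 68) + 693 = -159*58/37 + 693 = -1272*29/148 + 693 = -9222/37 + 693 = 16419/37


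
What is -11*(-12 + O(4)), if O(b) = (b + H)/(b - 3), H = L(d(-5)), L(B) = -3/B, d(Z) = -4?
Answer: 319/4 ≈ 79.750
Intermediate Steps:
H = 3/4 (H = -3/(-4) = -3*(-1/4) = 3/4 ≈ 0.75000)
O(b) = (3/4 + b)/(-3 + b) (O(b) = (b + 3/4)/(b - 3) = (3/4 + b)/(-3 + b))
-11*(-12 + O(4)) = -11*(-12 + (3/4 + 4)/(-3 + 4)) = -11*(-12 + (19/4)/1) = -11*(-12 + 1*(19/4)) = -11*(-12 + 19/4) = -11*(-29/4) = 319/4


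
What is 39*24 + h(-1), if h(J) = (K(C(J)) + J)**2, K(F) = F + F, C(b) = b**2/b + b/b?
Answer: 937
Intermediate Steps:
C(b) = 1 + b (C(b) = b + 1 = 1 + b)
K(F) = 2*F
h(J) = (2 + 3*J)**2 (h(J) = (2*(1 + J) + J)**2 = ((2 + 2*J) + J)**2 = (2 + 3*J)**2)
39*24 + h(-1) = 39*24 + (2 + 3*(-1))**2 = 936 + (2 - 3)**2 = 936 + (-1)**2 = 936 + 1 = 937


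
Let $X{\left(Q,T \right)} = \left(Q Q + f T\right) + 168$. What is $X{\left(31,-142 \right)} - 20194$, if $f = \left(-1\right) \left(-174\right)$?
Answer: $-43773$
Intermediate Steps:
$f = 174$
$X{\left(Q,T \right)} = 168 + Q^{2} + 174 T$ ($X{\left(Q,T \right)} = \left(Q Q + 174 T\right) + 168 = \left(Q^{2} + 174 T\right) + 168 = 168 + Q^{2} + 174 T$)
$X{\left(31,-142 \right)} - 20194 = \left(168 + 31^{2} + 174 \left(-142\right)\right) - 20194 = \left(168 + 961 - 24708\right) - 20194 = -23579 - 20194 = -43773$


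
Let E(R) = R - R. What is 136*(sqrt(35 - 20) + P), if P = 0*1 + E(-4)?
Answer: 136*sqrt(15) ≈ 526.73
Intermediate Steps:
E(R) = 0
P = 0 (P = 0*1 + 0 = 0 + 0 = 0)
136*(sqrt(35 - 20) + P) = 136*(sqrt(35 - 20) + 0) = 136*(sqrt(15) + 0) = 136*sqrt(15)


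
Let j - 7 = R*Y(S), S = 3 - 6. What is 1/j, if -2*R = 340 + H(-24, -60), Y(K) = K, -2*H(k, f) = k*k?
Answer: 1/85 ≈ 0.011765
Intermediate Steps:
S = -3
H(k, f) = -k**2/2 (H(k, f) = -k*k/2 = -k**2/2)
R = -26 (R = -(340 - 1/2*(-24)**2)/2 = -(340 - 1/2*576)/2 = -(340 - 288)/2 = -1/2*52 = -26)
j = 85 (j = 7 - 26*(-3) = 7 + 78 = 85)
1/j = 1/85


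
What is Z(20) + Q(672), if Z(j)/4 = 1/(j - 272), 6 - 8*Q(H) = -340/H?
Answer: 3215/4032 ≈ 0.79737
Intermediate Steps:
Q(H) = ¾ + 85/(2*H) (Q(H) = ¾ - (-85)/(2*H) = ¾ + 85/(2*H))
Z(j) = 4/(-272 + j) (Z(j) = 4/(j - 272) = 4/(-272 + j))
Z(20) + Q(672) = 4/(-272 + 20) + (¼)*(170 + 3*672)/672 = 4/(-252) + (¼)*(1/672)*(170 + 2016) = 4*(-1/252) + (¼)*(1/672)*2186 = -1/63 + 1093/1344 = 3215/4032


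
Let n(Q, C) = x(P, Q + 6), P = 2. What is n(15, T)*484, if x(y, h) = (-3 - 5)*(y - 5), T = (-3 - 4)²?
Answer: 11616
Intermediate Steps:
T = 49 (T = (-7)² = 49)
x(y, h) = 40 - 8*y (x(y, h) = -8*(-5 + y) = 40 - 8*y)
n(Q, C) = 24 (n(Q, C) = 40 - 8*2 = 40 - 16 = 24)
n(15, T)*484 = 24*484 = 11616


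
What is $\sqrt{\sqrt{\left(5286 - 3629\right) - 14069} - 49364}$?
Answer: $\sqrt{-49364 + 2 i \sqrt{3103}} \approx 0.2507 + 222.18 i$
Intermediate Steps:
$\sqrt{\sqrt{\left(5286 - 3629\right) - 14069} - 49364} = \sqrt{\sqrt{1657 - 14069} - 49364} = \sqrt{\sqrt{-12412} - 49364} = \sqrt{2 i \sqrt{3103} - 49364} = \sqrt{-49364 + 2 i \sqrt{3103}}$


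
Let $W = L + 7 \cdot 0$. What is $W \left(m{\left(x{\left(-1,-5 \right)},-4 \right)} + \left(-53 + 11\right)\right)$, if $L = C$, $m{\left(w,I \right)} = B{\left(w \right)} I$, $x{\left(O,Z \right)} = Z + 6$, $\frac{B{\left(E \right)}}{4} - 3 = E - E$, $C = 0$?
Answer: $0$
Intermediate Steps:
$B{\left(E \right)} = 12$ ($B{\left(E \right)} = 12 + 4 \left(E - E\right) = 12 + 4 \cdot 0 = 12 + 0 = 12$)
$x{\left(O,Z \right)} = 6 + Z$
$m{\left(w,I \right)} = 12 I$
$L = 0$
$W = 0$ ($W = 0 + 7 \cdot 0 = 0 + 0 = 0$)
$W \left(m{\left(x{\left(-1,-5 \right)},-4 \right)} + \left(-53 + 11\right)\right) = 0 \left(12 \left(-4\right) + \left(-53 + 11\right)\right) = 0 \left(-48 - 42\right) = 0 \left(-90\right) = 0$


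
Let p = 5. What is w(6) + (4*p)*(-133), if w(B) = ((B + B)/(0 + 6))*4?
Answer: -2652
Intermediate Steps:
w(B) = 4*B/3 (w(B) = ((2*B)/6)*4 = ((2*B)*(1/6))*4 = (B/3)*4 = 4*B/3)
w(6) + (4*p)*(-133) = (4/3)*6 + (4*5)*(-133) = 8 + 20*(-133) = 8 - 2660 = -2652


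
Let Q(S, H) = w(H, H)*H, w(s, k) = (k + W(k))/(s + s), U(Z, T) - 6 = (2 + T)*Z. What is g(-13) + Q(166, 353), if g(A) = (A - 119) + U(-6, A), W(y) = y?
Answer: 293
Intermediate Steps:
U(Z, T) = 6 + Z*(2 + T) (U(Z, T) = 6 + (2 + T)*Z = 6 + Z*(2 + T))
w(s, k) = k/s (w(s, k) = (k + k)/(s + s) = (2*k)/((2*s)) = (2*k)*(1/(2*s)) = k/s)
g(A) = -125 - 5*A (g(A) = (A - 119) + (6 + 2*(-6) + A*(-6)) = (-119 + A) + (6 - 12 - 6*A) = (-119 + A) + (-6 - 6*A) = -125 - 5*A)
Q(S, H) = H (Q(S, H) = (H/H)*H = 1*H = H)
g(-13) + Q(166, 353) = (-125 - 5*(-13)) + 353 = (-125 + 65) + 353 = -60 + 353 = 293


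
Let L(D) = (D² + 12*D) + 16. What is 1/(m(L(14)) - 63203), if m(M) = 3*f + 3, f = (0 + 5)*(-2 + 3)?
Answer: -1/63185 ≈ -1.5827e-5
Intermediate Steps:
f = 5 (f = 5*1 = 5)
L(D) = 16 + D² + 12*D
m(M) = 18 (m(M) = 3*5 + 3 = 15 + 3 = 18)
1/(m(L(14)) - 63203) = 1/(18 - 63203) = 1/(-63185) = -1/63185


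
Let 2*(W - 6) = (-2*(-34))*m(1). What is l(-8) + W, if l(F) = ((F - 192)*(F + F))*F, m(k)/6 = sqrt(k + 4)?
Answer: -25594 + 204*sqrt(5) ≈ -25138.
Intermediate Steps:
m(k) = 6*sqrt(4 + k) (m(k) = 6*sqrt(k + 4) = 6*sqrt(4 + k))
l(F) = 2*F**2*(-192 + F) (l(F) = ((-192 + F)*(2*F))*F = (2*F*(-192 + F))*F = 2*F**2*(-192 + F))
W = 6 + 204*sqrt(5) (W = 6 + ((-2*(-34))*(6*sqrt(4 + 1)))/2 = 6 + (68*(6*sqrt(5)))/2 = 6 + (408*sqrt(5))/2 = 6 + 204*sqrt(5) ≈ 462.16)
l(-8) + W = 2*(-8)**2*(-192 - 8) + (6 + 204*sqrt(5)) = 2*64*(-200) + (6 + 204*sqrt(5)) = -25600 + (6 + 204*sqrt(5)) = -25594 + 204*sqrt(5)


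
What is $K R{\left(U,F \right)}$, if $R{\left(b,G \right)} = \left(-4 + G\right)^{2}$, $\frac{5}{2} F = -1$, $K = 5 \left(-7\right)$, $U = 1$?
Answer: $- \frac{3388}{5} \approx -677.6$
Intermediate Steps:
$K = -35$
$F = - \frac{2}{5}$ ($F = \frac{2}{5} \left(-1\right) = - \frac{2}{5} \approx -0.4$)
$K R{\left(U,F \right)} = - 35 \left(-4 - \frac{2}{5}\right)^{2} = - 35 \left(- \frac{22}{5}\right)^{2} = \left(-35\right) \frac{484}{25} = - \frac{3388}{5}$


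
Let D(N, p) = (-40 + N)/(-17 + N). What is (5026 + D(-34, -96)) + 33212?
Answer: 1950212/51 ≈ 38239.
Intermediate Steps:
D(N, p) = (-40 + N)/(-17 + N)
(5026 + D(-34, -96)) + 33212 = (5026 + (-40 - 34)/(-17 - 34)) + 33212 = (5026 - 74/(-51)) + 33212 = (5026 - 1/51*(-74)) + 33212 = (5026 + 74/51) + 33212 = 256400/51 + 33212 = 1950212/51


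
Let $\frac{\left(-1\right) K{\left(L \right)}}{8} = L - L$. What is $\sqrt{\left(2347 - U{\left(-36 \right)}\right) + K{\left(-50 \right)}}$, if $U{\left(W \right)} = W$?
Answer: $\sqrt{2383} \approx 48.816$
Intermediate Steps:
$K{\left(L \right)} = 0$ ($K{\left(L \right)} = - 8 \left(L - L\right) = \left(-8\right) 0 = 0$)
$\sqrt{\left(2347 - U{\left(-36 \right)}\right) + K{\left(-50 \right)}} = \sqrt{\left(2347 - -36\right) + 0} = \sqrt{\left(2347 + 36\right) + 0} = \sqrt{2383 + 0} = \sqrt{2383}$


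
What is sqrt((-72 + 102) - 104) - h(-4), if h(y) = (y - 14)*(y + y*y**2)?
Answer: -1224 + I*sqrt(74) ≈ -1224.0 + 8.6023*I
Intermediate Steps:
h(y) = (-14 + y)*(y + y**3)
sqrt((-72 + 102) - 104) - h(-4) = sqrt((-72 + 102) - 104) - (-4)*(-14 - 4 + (-4)**3 - 14*(-4)**2) = sqrt(30 - 104) - (-4)*(-14 - 4 - 64 - 14*16) = sqrt(-74) - (-4)*(-14 - 4 - 64 - 224) = I*sqrt(74) - (-4)*(-306) = I*sqrt(74) - 1*1224 = I*sqrt(74) - 1224 = -1224 + I*sqrt(74)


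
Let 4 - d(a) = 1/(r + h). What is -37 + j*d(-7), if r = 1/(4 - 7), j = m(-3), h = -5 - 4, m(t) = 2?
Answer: -403/14 ≈ -28.786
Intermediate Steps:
h = -9
j = 2
r = -⅓ (r = 1/(-3) = -⅓ ≈ -0.33333)
d(a) = 115/28 (d(a) = 4 - 1/(-⅓ - 9) = 4 - 1/(-28/3) = 4 - 1*(-3/28) = 4 + 3/28 = 115/28)
-37 + j*d(-7) = -37 + 2*(115/28) = -37 + 115/14 = -403/14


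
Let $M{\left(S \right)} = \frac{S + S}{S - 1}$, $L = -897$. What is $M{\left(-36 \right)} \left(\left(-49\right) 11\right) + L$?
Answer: $- \frac{71997}{37} \approx -1945.9$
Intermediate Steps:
$M{\left(S \right)} = \frac{2 S}{-1 + S}$
$M{\left(-36 \right)} \left(\left(-49\right) 11\right) + L = 2 \left(-36\right) \frac{1}{-1 - 36} \left(\left(-49\right) 11\right) - 897 = 2 \left(-36\right) \frac{1}{-37} \left(-539\right) - 897 = 2 \left(-36\right) \left(- \frac{1}{37}\right) \left(-539\right) - 897 = \frac{72}{37} \left(-539\right) - 897 = - \frac{38808}{37} - 897 = - \frac{71997}{37}$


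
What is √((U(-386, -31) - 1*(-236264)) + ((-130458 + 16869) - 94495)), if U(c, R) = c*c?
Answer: 2*√44294 ≈ 420.92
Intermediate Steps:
U(c, R) = c²
√((U(-386, -31) - 1*(-236264)) + ((-130458 + 16869) - 94495)) = √(((-386)² - 1*(-236264)) + ((-130458 + 16869) - 94495)) = √((148996 + 236264) + (-113589 - 94495)) = √(385260 - 208084) = √177176 = 2*√44294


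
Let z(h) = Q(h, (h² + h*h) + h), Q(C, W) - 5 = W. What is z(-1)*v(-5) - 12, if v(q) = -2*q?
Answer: 48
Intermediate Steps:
Q(C, W) = 5 + W
z(h) = 5 + h + 2*h² (z(h) = 5 + ((h² + h*h) + h) = 5 + ((h² + h²) + h) = 5 + (2*h² + h) = 5 + (h + 2*h²) = 5 + h + 2*h²)
z(-1)*v(-5) - 12 = (5 - (1 + 2*(-1)))*(-2*(-5)) - 12 = (5 - (1 - 2))*10 - 12 = (5 - 1*(-1))*10 - 12 = (5 + 1)*10 - 12 = 6*10 - 12 = 60 - 12 = 48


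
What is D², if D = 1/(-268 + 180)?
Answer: 1/7744 ≈ 0.00012913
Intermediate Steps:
D = -1/88 (D = 1/(-88) = -1/88 ≈ -0.011364)
D² = (-1/88)² = 1/7744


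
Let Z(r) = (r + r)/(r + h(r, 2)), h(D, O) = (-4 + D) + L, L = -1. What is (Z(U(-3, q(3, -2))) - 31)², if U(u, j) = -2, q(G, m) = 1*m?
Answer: 75625/81 ≈ 933.64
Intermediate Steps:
q(G, m) = m
h(D, O) = -5 + D (h(D, O) = (-4 + D) - 1 = -5 + D)
Z(r) = 2*r/(-5 + 2*r) (Z(r) = (r + r)/(r + (-5 + r)) = (2*r)/(-5 + 2*r) = 2*r/(-5 + 2*r))
(Z(U(-3, q(3, -2))) - 31)² = (2*(-2)/(-5 + 2*(-2)) - 31)² = (2*(-2)/(-5 - 4) - 31)² = (2*(-2)/(-9) - 31)² = (2*(-2)*(-⅑) - 31)² = (4/9 - 31)² = (-275/9)² = 75625/81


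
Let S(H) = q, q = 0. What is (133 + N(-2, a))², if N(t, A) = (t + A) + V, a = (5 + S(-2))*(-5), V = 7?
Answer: 12769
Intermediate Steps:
S(H) = 0
a = -25 (a = (5 + 0)*(-5) = 5*(-5) = -25)
N(t, A) = 7 + A + t (N(t, A) = (t + A) + 7 = (A + t) + 7 = 7 + A + t)
(133 + N(-2, a))² = (133 + (7 - 25 - 2))² = (133 - 20)² = 113² = 12769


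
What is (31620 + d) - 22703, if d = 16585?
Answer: 25502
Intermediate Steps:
(31620 + d) - 22703 = (31620 + 16585) - 22703 = 48205 - 22703 = 25502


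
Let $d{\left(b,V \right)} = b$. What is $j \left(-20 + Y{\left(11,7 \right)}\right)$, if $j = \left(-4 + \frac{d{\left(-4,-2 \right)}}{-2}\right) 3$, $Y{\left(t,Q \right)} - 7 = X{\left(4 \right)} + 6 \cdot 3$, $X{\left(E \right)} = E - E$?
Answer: $-30$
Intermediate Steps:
$X{\left(E \right)} = 0$
$Y{\left(t,Q \right)} = 25$ ($Y{\left(t,Q \right)} = 7 + \left(0 + 6 \cdot 3\right) = 7 + \left(0 + 18\right) = 7 + 18 = 25$)
$j = -6$ ($j = \left(-4 - \frac{4}{-2}\right) 3 = \left(-4 - -2\right) 3 = \left(-4 + 2\right) 3 = \left(-2\right) 3 = -6$)
$j \left(-20 + Y{\left(11,7 \right)}\right) = - 6 \left(-20 + 25\right) = \left(-6\right) 5 = -30$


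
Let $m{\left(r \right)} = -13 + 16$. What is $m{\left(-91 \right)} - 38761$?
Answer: $-38758$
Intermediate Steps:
$m{\left(r \right)} = 3$
$m{\left(-91 \right)} - 38761 = 3 - 38761 = -38758$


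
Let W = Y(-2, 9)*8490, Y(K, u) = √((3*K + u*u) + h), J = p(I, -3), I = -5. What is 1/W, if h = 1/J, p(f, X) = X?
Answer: √42/475440 ≈ 1.3631e-5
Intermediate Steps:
J = -3
h = -⅓ (h = 1/(-3) = -⅓ ≈ -0.33333)
Y(K, u) = √(-⅓ + u² + 3*K) (Y(K, u) = √((3*K + u*u) - ⅓) = √((3*K + u²) - ⅓) = √((u² + 3*K) - ⅓) = √(-⅓ + u² + 3*K))
W = 11320*√42 (W = (√(-3 + 9*9² + 27*(-2))/3)*8490 = (√(-3 + 9*81 - 54)/3)*8490 = (√(-3 + 729 - 54)/3)*8490 = (√672/3)*8490 = ((4*√42)/3)*8490 = (4*√42/3)*8490 = 11320*√42 ≈ 73362.)
1/W = 1/(11320*√42) = √42/475440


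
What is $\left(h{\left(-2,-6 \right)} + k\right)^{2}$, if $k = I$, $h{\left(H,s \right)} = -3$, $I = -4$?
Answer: $49$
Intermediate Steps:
$k = -4$
$\left(h{\left(-2,-6 \right)} + k\right)^{2} = \left(-3 - 4\right)^{2} = \left(-7\right)^{2} = 49$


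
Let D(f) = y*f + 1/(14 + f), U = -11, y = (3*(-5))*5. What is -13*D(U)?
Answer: -32188/3 ≈ -10729.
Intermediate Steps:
y = -75 (y = -15*5 = -75)
D(f) = 1/(14 + f) - 75*f (D(f) = -75*f + 1/(14 + f) = 1/(14 + f) - 75*f)
-13*D(U) = -13*(1 - 1050*(-11) - 75*(-11)²)/(14 - 11) = -13*(1 + 11550 - 75*121)/3 = -13*(1 + 11550 - 9075)/3 = -13*2476/3 = -32188/3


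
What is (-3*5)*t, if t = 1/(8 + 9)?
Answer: -15/17 ≈ -0.88235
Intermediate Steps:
t = 1/17 ≈ 0.058824
(-3*5)*t = -3*5*(1/17) = -15*1/17 = -15/17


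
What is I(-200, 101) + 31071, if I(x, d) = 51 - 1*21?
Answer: 31101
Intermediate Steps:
I(x, d) = 30 (I(x, d) = 51 - 21 = 30)
I(-200, 101) + 31071 = 30 + 31071 = 31101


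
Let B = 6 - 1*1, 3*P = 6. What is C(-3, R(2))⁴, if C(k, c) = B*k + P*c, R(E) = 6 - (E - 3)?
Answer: 1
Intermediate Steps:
P = 2 (P = (⅓)*6 = 2)
B = 5 (B = 6 - 1 = 5)
R(E) = 9 - E (R(E) = 6 - (-3 + E) = 6 + (3 - E) = 9 - E)
C(k, c) = 2*c + 5*k (C(k, c) = 5*k + 2*c = 2*c + 5*k)
C(-3, R(2))⁴ = (2*(9 - 1*2) + 5*(-3))⁴ = (2*(9 - 2) - 15)⁴ = (2*7 - 15)⁴ = (14 - 15)⁴ = (-1)⁴ = 1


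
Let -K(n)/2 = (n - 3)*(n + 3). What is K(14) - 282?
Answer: -656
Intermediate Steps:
K(n) = -2*(-3 + n)*(3 + n) (K(n) = -2*(n - 3)*(n + 3) = -2*(-3 + n)*(3 + n))
K(14) - 282 = (18 - 2*14**2) - 282 = (18 - 2*196) - 282 = (18 - 392) - 282 = -374 - 282 = -656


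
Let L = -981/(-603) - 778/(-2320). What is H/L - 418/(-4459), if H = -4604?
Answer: -122728344282/52308529 ≈ -2346.2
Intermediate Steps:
L = 152503/77720 (L = -981*(-1/603) - 778*(-1/2320) = 109/67 + 389/1160 = 152503/77720 ≈ 1.9622)
H/L - 418/(-4459) = -4604/152503/77720 - 418/(-4459) = -4604*77720/152503 - 418*(-1/4459) = -357822880/152503 + 418/4459 = -122728344282/52308529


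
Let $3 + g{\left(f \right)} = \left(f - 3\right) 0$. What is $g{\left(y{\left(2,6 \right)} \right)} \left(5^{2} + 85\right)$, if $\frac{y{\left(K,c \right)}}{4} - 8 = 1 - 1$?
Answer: $-330$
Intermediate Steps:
$y{\left(K,c \right)} = 32$ ($y{\left(K,c \right)} = 32 + 4 \left(1 - 1\right) = 32 + 4 \cdot 0 = 32 + 0 = 32$)
$g{\left(f \right)} = -3$ ($g{\left(f \right)} = -3 + \left(f - 3\right) 0 = -3 + \left(-3 + f\right) 0 = -3 + 0 = -3$)
$g{\left(y{\left(2,6 \right)} \right)} \left(5^{2} + 85\right) = - 3 \left(5^{2} + 85\right) = - 3 \left(25 + 85\right) = \left(-3\right) 110 = -330$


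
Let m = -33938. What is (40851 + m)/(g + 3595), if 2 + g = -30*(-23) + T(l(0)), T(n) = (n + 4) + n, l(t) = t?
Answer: 6913/4287 ≈ 1.6125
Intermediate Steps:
T(n) = 4 + 2*n (T(n) = (4 + n) + n = 4 + 2*n)
g = 692 (g = -2 + (-30*(-23) + (4 + 2*0)) = -2 + (690 + (4 + 0)) = -2 + (690 + 4) = -2 + 694 = 692)
(40851 + m)/(g + 3595) = (40851 - 33938)/(692 + 3595) = 6913/4287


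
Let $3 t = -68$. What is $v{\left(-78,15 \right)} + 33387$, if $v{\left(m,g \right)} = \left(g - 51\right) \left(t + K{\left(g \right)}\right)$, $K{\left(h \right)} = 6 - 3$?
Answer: $34095$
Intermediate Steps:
$t = - \frac{68}{3}$ ($t = \frac{1}{3} \left(-68\right) = - \frac{68}{3} \approx -22.667$)
$K{\left(h \right)} = 3$
$v{\left(m,g \right)} = 1003 - \frac{59 g}{3}$ ($v{\left(m,g \right)} = \left(g - 51\right) \left(- \frac{68}{3} + 3\right) = \left(-51 + g\right) \left(- \frac{59}{3}\right) = 1003 - \frac{59 g}{3}$)
$v{\left(-78,15 \right)} + 33387 = \left(1003 - 295\right) + 33387 = 708 + 33387 = 34095$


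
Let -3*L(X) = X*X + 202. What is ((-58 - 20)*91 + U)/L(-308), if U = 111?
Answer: 20961/95066 ≈ 0.22049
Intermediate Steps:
L(X) = -202/3 - X**2/3 (L(X) = -(X*X + 202)/3 = -(X**2 + 202)/3 = -(202 + X**2)/3 = -202/3 - X**2/3)
((-58 - 20)*91 + U)/L(-308) = ((-58 - 20)*91 + 111)/(-202/3 - 1/3*(-308)**2) = (-78*91 + 111)/(-202/3 - 1/3*94864) = (-7098 + 111)/(-202/3 - 94864/3) = -6987/(-95066/3) = -6987*(-3/95066) = 20961/95066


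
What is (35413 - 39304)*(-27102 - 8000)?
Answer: 136581882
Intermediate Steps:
(35413 - 39304)*(-27102 - 8000) = -3891*(-35102) = 136581882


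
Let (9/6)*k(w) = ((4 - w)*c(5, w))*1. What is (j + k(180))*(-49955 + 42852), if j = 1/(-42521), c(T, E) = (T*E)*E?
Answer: 5740922810311103/42521 ≈ 1.3501e+11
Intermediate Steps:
c(T, E) = T*E² (c(T, E) = (E*T)*E = T*E²)
j = -1/42521 ≈ -2.3518e-5
k(w) = 10*w²*(4 - w)/3 (k(w) = 2*(((4 - w)*(5*w²))*1)/3 = 2*((5*w²*(4 - w))*1)/3 = 2*(5*w²*(4 - w))/3 = 10*w²*(4 - w)/3)
(j + k(180))*(-49955 + 42852) = (-1/42521 + (10/3)*180²*(4 - 1*180))*(-49955 + 42852) = (-1/42521 + (10/3)*32400*(4 - 180))*(-7103) = (-1/42521 + (10/3)*32400*(-176))*(-7103) = (-1/42521 - 19008000)*(-7103) = -808239168001/42521*(-7103) = 5740922810311103/42521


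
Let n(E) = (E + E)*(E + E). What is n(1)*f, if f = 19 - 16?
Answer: 12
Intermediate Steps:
n(E) = 4*E² (n(E) = (2*E)*(2*E) = 4*E²)
f = 3
n(1)*f = (4*1²)*3 = (4*1)*3 = 4*3 = 12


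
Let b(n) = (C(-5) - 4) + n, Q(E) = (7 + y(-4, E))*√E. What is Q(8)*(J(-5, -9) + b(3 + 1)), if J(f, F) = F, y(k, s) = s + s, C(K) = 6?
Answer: -138*√2 ≈ -195.16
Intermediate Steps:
y(k, s) = 2*s
Q(E) = √E*(7 + 2*E) (Q(E) = (7 + 2*E)*√E = √E*(7 + 2*E))
b(n) = 2 + n (b(n) = (6 - 4) + n = 2 + n)
Q(8)*(J(-5, -9) + b(3 + 1)) = (√8*(7 + 2*8))*(-9 + (2 + (3 + 1))) = ((2*√2)*(7 + 16))*(-9 + (2 + 4)) = ((2*√2)*23)*(-9 + 6) = (46*√2)*(-3) = -138*√2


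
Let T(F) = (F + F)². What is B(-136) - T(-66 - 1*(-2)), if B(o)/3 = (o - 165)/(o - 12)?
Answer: -2423929/148 ≈ -16378.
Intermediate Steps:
B(o) = 3*(-165 + o)/(-12 + o) (B(o) = 3*((o - 165)/(o - 12)) = 3*((-165 + o)/(-12 + o)) = 3*(-165 + o)/(-12 + o))
T(F) = 4*F² (T(F) = (2*F)² = 4*F²)
B(-136) - T(-66 - 1*(-2)) = 3*(-165 - 136)/(-12 - 136) - 4*(-66 - 1*(-2))² = 3*(-301)/(-148) - 4*(-66 + 2)² = 3*(-1/148)*(-301) - 4*(-64)² = 903/148 - 4*4096 = 903/148 - 1*16384 = 903/148 - 16384 = -2423929/148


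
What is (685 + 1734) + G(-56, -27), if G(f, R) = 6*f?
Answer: 2083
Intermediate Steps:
(685 + 1734) + G(-56, -27) = (685 + 1734) + 6*(-56) = 2419 - 336 = 2083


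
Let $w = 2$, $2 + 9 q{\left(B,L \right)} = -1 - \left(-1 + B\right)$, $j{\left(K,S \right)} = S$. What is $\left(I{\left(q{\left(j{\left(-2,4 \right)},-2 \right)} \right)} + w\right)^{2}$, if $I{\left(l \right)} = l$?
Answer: $\frac{16}{9} \approx 1.7778$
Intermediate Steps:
$q{\left(B,L \right)} = - \frac{2}{9} - \frac{B}{9}$ ($q{\left(B,L \right)} = - \frac{2}{9} + \frac{-1 - \left(-1 + B\right)}{9} = - \frac{2}{9} + \frac{\left(-1\right) B}{9} = - \frac{2}{9} - \frac{B}{9}$)
$\left(I{\left(q{\left(j{\left(-2,4 \right)},-2 \right)} \right)} + w\right)^{2} = \left(\left(- \frac{2}{9} - \frac{4}{9}\right) + 2\right)^{2} = \left(- \frac{2}{3} + 2\right)^{2} = \left(\frac{4}{3}\right)^{2} = \frac{16}{9}$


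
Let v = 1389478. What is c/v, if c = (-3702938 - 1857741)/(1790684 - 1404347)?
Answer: -5560679/536806762086 ≈ -1.0359e-5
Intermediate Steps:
c = -5560679/386337 ≈ -14.393
c/v = -5560679/386337/1389478 = -5560679/386337*1/1389478 = -5560679/536806762086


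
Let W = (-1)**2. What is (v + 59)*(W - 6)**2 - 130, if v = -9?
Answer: 1120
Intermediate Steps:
W = 1
(v + 59)*(W - 6)**2 - 130 = (-9 + 59)*(1 - 6)**2 - 130 = 50*(-5)**2 - 130 = 50*25 - 130 = 1250 - 130 = 1120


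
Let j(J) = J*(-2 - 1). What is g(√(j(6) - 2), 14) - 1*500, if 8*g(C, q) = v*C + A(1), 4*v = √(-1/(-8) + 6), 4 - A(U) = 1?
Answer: -3997/8 + 7*I*√10/64 ≈ -499.63 + 0.34587*I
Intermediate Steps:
j(J) = -3*J (j(J) = J*(-3) = -3*J)
A(U) = 3 (A(U) = 4 - 1*1 = 4 - 1 = 3)
v = 7*√2/16 (v = √(-1/(-8) + 6)/4 = √(-1*(-⅛) + 6)/4 = √(⅛ + 6)/4 = √(49/8)/4 = (7*√2/4)/4 = 7*√2/16 ≈ 0.61872)
g(C, q) = 3/8 + 7*C*√2/128 (g(C, q) = ((7*√2/16)*C + 3)/8 = (7*C*√2/16 + 3)/8 = (3 + 7*C*√2/16)/8 = 3/8 + 7*C*√2/128)
g(√(j(6) - 2), 14) - 1*500 = (3/8 + 7*√(-3*6 - 2)*√2/128) - 1*500 = (3/8 + 7*√(-18 - 2)*√2/128) - 500 = (3/8 + 7*√(-20)*√2/128) - 500 = (3/8 + 7*(2*I*√5)*√2/128) - 500 = (3/8 + 7*I*√10/64) - 500 = -3997/8 + 7*I*√10/64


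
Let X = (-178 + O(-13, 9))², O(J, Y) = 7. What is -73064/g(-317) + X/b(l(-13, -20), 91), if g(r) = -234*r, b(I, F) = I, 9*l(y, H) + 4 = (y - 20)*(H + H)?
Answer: 9712598929/48809124 ≈ 198.99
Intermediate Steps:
l(y, H) = -4/9 + 2*H*(-20 + y)/9 (l(y, H) = -4/9 + ((y - 20)*(H + H))/9 = -4/9 + ((-20 + y)*(2*H))/9 = -4/9 + (2*H*(-20 + y))/9 = -4/9 + 2*H*(-20 + y)/9)
X = 29241 (X = (-178 + 7)² = (-171)² = 29241)
-73064/g(-317) + X/b(l(-13, -20), 91) = -73064/((-234*(-317))) + 29241/(-4/9 - 40/9*(-20) + (2/9)*(-20)*(-13)) = -73064/74178 + 29241/(-4/9 + 800/9 + 520/9) = -73064*1/74178 + 29241/(1316/9) = -36532/37089 + 29241*(9/1316) = -36532/37089 + 263169/1316 = 9712598929/48809124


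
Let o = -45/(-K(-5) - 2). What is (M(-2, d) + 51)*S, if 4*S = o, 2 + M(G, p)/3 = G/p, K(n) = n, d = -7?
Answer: -4815/28 ≈ -171.96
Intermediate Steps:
M(G, p) = -6 + 3*G/p (M(G, p) = -6 + 3*(G/p) = -6 + 3*G/p)
o = -15 (o = -45/(-1*(-5) - 2) = -45/(5 - 2) = -45/3 = -45*1/3 = -15)
S = -15/4 (S = (1/4)*(-15) = -15/4 ≈ -3.7500)
(M(-2, d) + 51)*S = ((-6 + 3*(-2)/(-7)) + 51)*(-15/4) = ((-6 + 3*(-2)*(-1/7)) + 51)*(-15/4) = ((-6 + 6/7) + 51)*(-15/4) = (-36/7 + 51)*(-15/4) = (321/7)*(-15/4) = -4815/28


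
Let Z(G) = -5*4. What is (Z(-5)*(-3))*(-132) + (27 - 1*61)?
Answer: -7954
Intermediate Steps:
Z(G) = -20
(Z(-5)*(-3))*(-132) + (27 - 1*61) = -20*(-3)*(-132) + (27 - 1*61) = 60*(-132) + (27 - 61) = -7920 - 34 = -7954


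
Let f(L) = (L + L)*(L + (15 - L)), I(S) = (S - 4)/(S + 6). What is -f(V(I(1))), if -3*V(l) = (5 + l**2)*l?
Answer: -7620/343 ≈ -22.216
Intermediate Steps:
I(S) = (-4 + S)/(6 + S)
V(l) = -l*(5 + l**2)/3 (V(l) = -(5 + l**2)*l/3 = -l*(5 + l**2)/3)
f(L) = 30*L (f(L) = (2*L)*15 = 30*L)
-f(V(I(1))) = -30*(-(-4 + 1)/(6 + 1)*(5 + ((-4 + 1)/(6 + 1))**2)/3) = -30*(--3/7*(5 + (-3/7)**2)/3) = -30*(-(1/7)*(-3)*(5 + ((1/7)*(-3))**2)/3) = -30*(-1/3*(-3/7)*(5 + (-3/7)**2)) = -30*(-1/3*(-3/7)*(5 + 9/49)) = -30*(-1/3*(-3/7)*254/49) = -30*254/343 = -1*7620/343 = -7620/343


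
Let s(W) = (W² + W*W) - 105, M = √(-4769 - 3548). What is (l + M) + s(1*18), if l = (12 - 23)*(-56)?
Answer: 1159 + I*√8317 ≈ 1159.0 + 91.198*I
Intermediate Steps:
l = 616 (l = -11*(-56) = 616)
M = I*√8317 (M = √(-8317) = I*√8317 ≈ 91.198*I)
s(W) = -105 + 2*W² (s(W) = (W² + W²) - 105 = 2*W² - 105 = -105 + 2*W²)
(l + M) + s(1*18) = (616 + I*√8317) + (-105 + 2*(1*18)²) = (616 + I*√8317) + (-105 + 2*18²) = (616 + I*√8317) + (-105 + 2*324) = (616 + I*√8317) + (-105 + 648) = (616 + I*√8317) + 543 = 1159 + I*√8317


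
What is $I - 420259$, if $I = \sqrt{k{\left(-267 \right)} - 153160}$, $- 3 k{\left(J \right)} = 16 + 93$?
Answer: $-420259 + \frac{i \sqrt{1378767}}{3} \approx -4.2026 \cdot 10^{5} + 391.4 i$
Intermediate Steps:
$k{\left(J \right)} = - \frac{109}{3}$ ($k{\left(J \right)} = - \frac{16 + 93}{3} = \left(- \frac{1}{3}\right) 109 = - \frac{109}{3}$)
$I = \frac{i \sqrt{1378767}}{3}$ ($I = \sqrt{- \frac{109}{3} - 153160} = \sqrt{- \frac{459589}{3}} = \frac{i \sqrt{1378767}}{3} \approx 391.4 i$)
$I - 420259 = \frac{i \sqrt{1378767}}{3} - 420259 = -420259 + \frac{i \sqrt{1378767}}{3}$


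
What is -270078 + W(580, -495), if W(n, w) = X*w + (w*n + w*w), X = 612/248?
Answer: -19429221/62 ≈ -3.1337e+5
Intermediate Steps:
X = 153/62 (X = 612*(1/248) = 153/62 ≈ 2.4677)
W(n, w) = w² + 153*w/62 + n*w (W(n, w) = 153*w/62 + (w*n + w*w) = 153*w/62 + (n*w + w²) = 153*w/62 + (w² + n*w) = w² + 153*w/62 + n*w)
-270078 + W(580, -495) = -270078 + (1/62)*(-495)*(153 + 62*580 + 62*(-495)) = -270078 + (1/62)*(-495)*(153 + 35960 - 30690) = -270078 + (1/62)*(-495)*5423 = -270078 - 2684385/62 = -19429221/62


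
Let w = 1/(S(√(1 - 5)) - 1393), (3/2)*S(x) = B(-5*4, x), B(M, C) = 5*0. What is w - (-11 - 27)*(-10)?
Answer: -529341/1393 ≈ -380.00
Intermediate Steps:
B(M, C) = 0
S(x) = 0 (S(x) = (⅔)*0 = 0)
w = -1/1393 (w = 1/(0 - 1393) = 1/(-1393) = -1/1393 ≈ -0.00071787)
w - (-11 - 27)*(-10) = -1/1393 - (-11 - 27)*(-10) = -1/1393 - (-38)*(-10) = -1/1393 - 1*380 = -1/1393 - 380 = -529341/1393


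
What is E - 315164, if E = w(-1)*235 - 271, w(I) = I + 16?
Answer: -311910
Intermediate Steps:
w(I) = 16 + I
E = 3254 (E = (16 - 1)*235 - 271 = 15*235 - 271 = 3525 - 271 = 3254)
E - 315164 = 3254 - 315164 = -311910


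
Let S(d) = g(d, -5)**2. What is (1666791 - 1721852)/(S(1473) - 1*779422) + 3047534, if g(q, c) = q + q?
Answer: 24073976492735/7899494 ≈ 3.0475e+6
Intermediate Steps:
g(q, c) = 2*q
S(d) = 4*d**2 (S(d) = (2*d)**2 = 4*d**2)
(1666791 - 1721852)/(S(1473) - 1*779422) + 3047534 = (1666791 - 1721852)/(4*1473**2 - 1*779422) + 3047534 = -55061/(4*2169729 - 779422) + 3047534 = -55061/(8678916 - 779422) + 3047534 = -55061/7899494 + 3047534 = 24073976492735/7899494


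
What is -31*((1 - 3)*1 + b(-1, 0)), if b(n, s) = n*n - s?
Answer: 31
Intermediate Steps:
b(n, s) = n² - s
-31*((1 - 3)*1 + b(-1, 0)) = -31*((1 - 3)*1 + ((-1)² - 1*0)) = -31*(-2*1 + (1 + 0)) = -31*(-2 + 1) = -31*(-1) = 31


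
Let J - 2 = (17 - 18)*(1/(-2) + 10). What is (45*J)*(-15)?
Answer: 10125/2 ≈ 5062.5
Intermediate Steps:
J = -15/2 (J = 2 + (17 - 18)*(1/(-2) + 10) = 2 - (-½ + 10) = 2 - 1*19/2 = 2 - 19/2 = -15/2 ≈ -7.5000)
(45*J)*(-15) = (45*(-15/2))*(-15) = -675/2*(-15) = 10125/2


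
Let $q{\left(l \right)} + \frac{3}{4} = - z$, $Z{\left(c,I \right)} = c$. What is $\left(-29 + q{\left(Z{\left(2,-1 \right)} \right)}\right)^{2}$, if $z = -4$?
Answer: $\frac{10609}{16} \approx 663.06$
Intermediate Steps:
$q{\left(l \right)} = \frac{13}{4}$ ($q{\left(l \right)} = - \frac{3}{4} - -4 = - \frac{3}{4} + 4 = \frac{13}{4}$)
$\left(-29 + q{\left(Z{\left(2,-1 \right)} \right)}\right)^{2} = \left(-29 + \frac{13}{4}\right)^{2} = \left(- \frac{103}{4}\right)^{2} = \frac{10609}{16}$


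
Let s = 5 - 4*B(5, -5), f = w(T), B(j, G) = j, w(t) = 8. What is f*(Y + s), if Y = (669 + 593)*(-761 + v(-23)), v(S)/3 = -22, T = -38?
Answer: -8349512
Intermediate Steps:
v(S) = -66 (v(S) = 3*(-22) = -66)
f = 8
s = -15 (s = 5 - 4*5 = 5 - 20 = -15)
Y = -1043674 (Y = (669 + 593)*(-761 - 66) = 1262*(-827) = -1043674)
f*(Y + s) = 8*(-1043674 - 15) = 8*(-1043689) = -8349512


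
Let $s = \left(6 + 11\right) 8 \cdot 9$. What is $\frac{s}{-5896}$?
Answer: $- \frac{153}{737} \approx -0.2076$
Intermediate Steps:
$s = 1224$ ($s = 17 \cdot 8 \cdot 9 = 136 \cdot 9 = 1224$)
$\frac{s}{-5896} = \frac{1224}{-5896} = 1224 \left(- \frac{1}{5896}\right) = - \frac{153}{737}$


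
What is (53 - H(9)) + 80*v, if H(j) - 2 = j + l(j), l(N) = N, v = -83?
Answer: -6607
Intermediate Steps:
H(j) = 2 + 2*j (H(j) = 2 + (j + j) = 2 + 2*j)
(53 - H(9)) + 80*v = (53 - (2 + 2*9)) + 80*(-83) = (53 - (2 + 18)) - 6640 = (53 - 1*20) - 6640 = (53 - 20) - 6640 = 33 - 6640 = -6607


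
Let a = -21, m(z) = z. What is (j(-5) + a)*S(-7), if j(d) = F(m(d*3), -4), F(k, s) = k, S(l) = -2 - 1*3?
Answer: 180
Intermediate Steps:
S(l) = -5 (S(l) = -2 - 3 = -5)
j(d) = 3*d (j(d) = d*3 = 3*d)
(j(-5) + a)*S(-7) = (3*(-5) - 21)*(-5) = (-15 - 21)*(-5) = -36*(-5) = 180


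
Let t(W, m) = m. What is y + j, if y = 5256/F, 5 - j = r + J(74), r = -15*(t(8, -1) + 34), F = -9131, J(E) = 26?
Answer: 4322838/9131 ≈ 473.42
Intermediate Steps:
r = -495 (r = -15*(-1 + 34) = -15*33 = -495)
j = 474 (j = 5 - (-495 + 26) = 5 - 1*(-469) = 5 + 469 = 474)
y = -5256/9131 (y = 5256/(-9131) = 5256*(-1/9131) = -5256/9131 ≈ -0.57562)
y + j = -5256/9131 + 474 = 4322838/9131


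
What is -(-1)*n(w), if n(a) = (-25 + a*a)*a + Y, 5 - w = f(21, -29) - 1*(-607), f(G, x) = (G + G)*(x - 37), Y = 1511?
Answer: 10218260261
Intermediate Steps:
f(G, x) = 2*G*(-37 + x) (f(G, x) = (2*G)*(-37 + x) = 2*G*(-37 + x))
w = 2170 (w = 5 - (2*21*(-37 - 29) - 1*(-607)) = 5 - (2*21*(-66) + 607) = 5 - (-2772 + 607) = 5 - 1*(-2165) = 5 + 2165 = 2170)
n(a) = 1511 + a*(-25 + a²) (n(a) = (-25 + a*a)*a + 1511 = (-25 + a²)*a + 1511 = a*(-25 + a²) + 1511 = 1511 + a*(-25 + a²))
-(-1)*n(w) = -(-1)*(1511 + 2170³ - 25*2170) = -(-1)*(1511 + 10218313000 - 54250) = -(-1)*10218260261 = -1*(-10218260261) = 10218260261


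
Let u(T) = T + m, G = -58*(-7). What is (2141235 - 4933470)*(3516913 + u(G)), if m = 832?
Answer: -9823504357485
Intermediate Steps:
G = 406
u(T) = 832 + T (u(T) = T + 832 = 832 + T)
(2141235 - 4933470)*(3516913 + u(G)) = (2141235 - 4933470)*(3516913 + (832 + 406)) = -2792235*(3516913 + 1238) = -2792235*3518151 = -9823504357485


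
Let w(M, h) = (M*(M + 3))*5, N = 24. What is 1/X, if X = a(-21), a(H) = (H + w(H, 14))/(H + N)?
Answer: 1/623 ≈ 0.0016051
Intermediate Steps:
w(M, h) = 5*M*(3 + M) (w(M, h) = (M*(3 + M))*5 = 5*M*(3 + M))
a(H) = (H + 5*H*(3 + H))/(24 + H) (a(H) = (H + 5*H*(3 + H))/(H + 24) = (H + 5*H*(3 + H))/(24 + H))
X = 623 (X = -21*(16 + 5*(-21))/(24 - 21) = -21*(16 - 105)/3 = -21*⅓*(-89) = 623)
1/X = 1/623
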